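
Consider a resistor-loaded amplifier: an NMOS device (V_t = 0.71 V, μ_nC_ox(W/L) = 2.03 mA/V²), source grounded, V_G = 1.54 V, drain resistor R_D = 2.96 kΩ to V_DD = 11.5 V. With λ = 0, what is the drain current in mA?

I_D = 0.699 mA

V_GS = V_G = 1.54 V, so V_ov = 1.54 − 0.71 = 0.83 V.
Assume saturation: I_D = ½ k_n V_ov² = 0.5 × 2.03 × 0.83² = 0.699 mA, giving V_DS = V_DD − I_D R_D = 11.5 − 0.699 × 2.96 = 9.43 V.
V_DS = 9.43 V ≥ V_ov = 0.83 V, confirming saturation.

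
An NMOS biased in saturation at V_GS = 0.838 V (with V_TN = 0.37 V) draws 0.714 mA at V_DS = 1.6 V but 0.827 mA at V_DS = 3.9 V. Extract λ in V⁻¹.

λ = 0.0773 V⁻¹

With V_GS fixed, I_D ∝ (1 + λ V_DS) in saturation, so I_D2/I_D1 = (1 + λ V_DS2)/(1 + λ V_DS1).
0.827/0.714 = 1.158 = (1 + 3.9 λ)/(1 + 1.6 λ).
Solving: λ (I_D1 V_DS2 − I_D2 V_DS1) = I_D2 − I_D1, so λ = (0.827 − 0.714) / (0.714 × 3.9 − 0.827 × 1.6) = 0.113 / 1.46 = 0.0773 V⁻¹.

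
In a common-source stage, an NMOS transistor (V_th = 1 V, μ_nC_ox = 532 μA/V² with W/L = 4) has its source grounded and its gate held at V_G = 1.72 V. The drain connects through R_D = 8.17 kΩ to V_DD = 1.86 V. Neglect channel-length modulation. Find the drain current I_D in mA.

I_D = 0.209 mA

V_GS = V_G = 1.72 V, so V_ov = 1.72 − 1 = 0.72 V.
k_n = μ_nC_ox · (W/L) = 2.128 mA/V².
Assume saturation: I_D = ½ k_n V_ov² = 0.5 × 2.128 × 0.72² = 0.552 mA, giving V_DS = V_DD − I_D R_D = 1.86 − 0.552 × 8.17 = -2.65 V.
But -2.65 V < V_ov = 0.72 V, so the device is actually in triode.
In triode I_D = k_n[V_ov V_DS − ½ V_DS²] and I_D = (V_DD − V_DS)/R_D. Equating: 8.69 V_DS² − 13.52 V_DS + 1.86 = 0, giving V_DS = 0.153 V (the root below V_ov).
I_D = (1.86 − 0.153) / 8.17 = 0.209 mA.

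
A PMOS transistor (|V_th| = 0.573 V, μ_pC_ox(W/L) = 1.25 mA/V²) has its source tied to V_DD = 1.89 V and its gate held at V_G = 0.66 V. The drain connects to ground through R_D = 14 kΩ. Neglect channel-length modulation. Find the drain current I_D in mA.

V_SG = V_DD − V_G = 1.89 − 0.66 = 1.23 V, so V_ov = 1.23 − 0.573 = 0.657 V.
Assume saturation: I_D = ½ k_p V_ov² = 0.5 × 1.25 × 0.657² = 0.27 mA, giving V_SD = V_DD − I_D R_D = 1.89 − 0.27 × 14 = -1.89 V.
But -1.89 V < V_ov = 0.657 V, so the device is actually in triode.
In triode I_D = k_p[V_ov V_SD − ½ V_SD²] and I_D = (V_DD − V_SD)/R_D. Equating: 8.75 V_SD² − 12.5 V_SD + 1.89 = 0, giving V_SD = 0.172 V (the root below V_ov).
I_D = (1.89 − 0.172) / 14 = 0.123 mA.

I_D = 0.123 mA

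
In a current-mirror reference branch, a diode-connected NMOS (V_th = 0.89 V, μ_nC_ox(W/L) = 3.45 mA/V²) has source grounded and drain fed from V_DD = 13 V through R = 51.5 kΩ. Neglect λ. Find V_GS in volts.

With gate tied to drain, V_GS = V_DS ≥ V_GS − V_th, so the device is in saturation.
KCL at the drain: ½ k_n (V_GS − V_th)² = (V_DD − V_GS)/R.
Let x = V_GS − 0.89. Then 88.8 x² + x − 12.11 = 0, giving x = 0.364 V (positive root), so V_GS = 1.25 V.
I_D = (V_DD − V_GS)/R = (13 − 1.25) / 51.5 = 0.228 mA.

V_GS = 1.25 V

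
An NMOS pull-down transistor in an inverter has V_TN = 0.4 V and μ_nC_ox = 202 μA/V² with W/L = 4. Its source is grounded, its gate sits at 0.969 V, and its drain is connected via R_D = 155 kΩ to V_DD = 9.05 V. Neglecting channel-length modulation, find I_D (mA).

I_D = 0.0575 mA

V_GS = V_G = 0.969 V, so V_ov = 0.969 − 0.4 = 0.569 V.
k_n = μ_nC_ox · (W/L) = 0.808 mA/V².
Assume saturation: I_D = ½ k_n V_ov² = 0.5 × 0.808 × 0.569² = 0.131 mA, giving V_DS = V_DD − I_D R_D = 9.05 − 0.131 × 155 = -11.2 V.
But -11.2 V < V_ov = 0.569 V, so the device is actually in triode.
In triode I_D = k_n[V_ov V_DS − ½ V_DS²] and I_D = (V_DD − V_DS)/R_D. Equating: 62.6 V_DS² − 72.26 V_DS + 9.05 = 0, giving V_DS = 0.143 V (the root below V_ov).
I_D = (9.05 − 0.143) / 155 = 0.0575 mA.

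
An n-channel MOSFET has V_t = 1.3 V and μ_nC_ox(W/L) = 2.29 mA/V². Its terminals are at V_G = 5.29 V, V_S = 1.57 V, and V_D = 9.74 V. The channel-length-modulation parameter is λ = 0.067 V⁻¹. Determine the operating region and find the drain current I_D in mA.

V_GS = V_G − V_S = 5.29 − 1.57 = 3.72 V; V_DS = V_D − V_S = 9.74 − 1.57 = 8.17 V.
V_ov = V_GS − V_t = 3.72 − 1.3 = 2.42 V.
Since V_DS = 8.17 V ≥ V_ov = 2.42 V, the device is in saturation.
I_D = ½ k_n V_ov² (1 + λ V_DS) = 0.5 × 2.29 × 2.42² × (1 + 0.067 × 8.17) = 10.4 mA.

Saturation; I_D = 10.4 mA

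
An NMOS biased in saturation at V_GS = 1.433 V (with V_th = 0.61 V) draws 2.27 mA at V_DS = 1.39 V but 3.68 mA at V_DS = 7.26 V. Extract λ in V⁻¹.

With V_GS fixed, I_D ∝ (1 + λ V_DS) in saturation, so I_D2/I_D1 = (1 + λ V_DS2)/(1 + λ V_DS1).
3.68/2.27 = 1.621 = (1 + 7.26 λ)/(1 + 1.39 λ).
Solving: λ (I_D1 V_DS2 − I_D2 V_DS1) = I_D2 − I_D1, so λ = (3.68 − 2.27) / (2.27 × 7.26 − 3.68 × 1.39) = 1.41 / 11.4 = 0.124 V⁻¹.

λ = 0.124 V⁻¹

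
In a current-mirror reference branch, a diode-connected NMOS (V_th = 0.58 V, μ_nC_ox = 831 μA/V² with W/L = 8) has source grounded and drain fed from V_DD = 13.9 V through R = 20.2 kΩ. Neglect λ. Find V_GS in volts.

With gate tied to drain, V_GS = V_DS ≥ V_GS − V_th, so the device is in saturation.
k_n = μ_nC_ox · (W/L) = 6.648 mA/V².
KCL at the drain: ½ k_n (V_GS − V_th)² = (V_DD − V_GS)/R.
Let x = V_GS − 0.58. Then 67.1 x² + x − 13.32 = 0, giving x = 0.438 V (positive root), so V_GS = 1.02 V.
I_D = (V_DD − V_GS)/R = (13.9 − 1.02) / 20.2 = 0.638 mA.

V_GS = 1.02 V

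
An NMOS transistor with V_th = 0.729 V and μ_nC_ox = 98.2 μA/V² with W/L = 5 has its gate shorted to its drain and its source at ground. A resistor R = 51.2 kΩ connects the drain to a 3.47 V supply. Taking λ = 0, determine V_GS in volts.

V_GS = 1.16 V

With gate tied to drain, V_GS = V_DS ≥ V_GS − V_th, so the device is in saturation.
k_n = μ_nC_ox · (W/L) = 0.491 mA/V².
KCL at the drain: ½ k_n (V_GS − V_th)² = (V_DD − V_GS)/R.
Let x = V_GS − 0.729. Then 12.6 x² + x − 2.741 = 0, giving x = 0.429 V (positive root), so V_GS = 1.16 V.
I_D = (V_DD − V_GS)/R = (3.47 − 1.16) / 51.2 = 0.0452 mA.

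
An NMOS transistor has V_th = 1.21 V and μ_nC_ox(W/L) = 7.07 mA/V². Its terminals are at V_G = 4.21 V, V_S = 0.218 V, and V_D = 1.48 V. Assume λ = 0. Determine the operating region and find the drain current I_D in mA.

V_GS = V_G − V_S = 4.21 − 0.218 = 3.99 V; V_DS = V_D − V_S = 1.48 − 0.218 = 1.26 V.
V_ov = V_GS − V_th = 3.99 − 1.21 = 2.78 V.
Since V_DS = 1.26 V < V_ov = 2.78 V, the device is in the triode region.
I_D = k_n [V_ov · V_DS − ½ V_DS²] = 7.07 × [2.78 × 1.26 − 0.5 × 1.26²] = 19.2 mA.

Triode; I_D = 19.2 mA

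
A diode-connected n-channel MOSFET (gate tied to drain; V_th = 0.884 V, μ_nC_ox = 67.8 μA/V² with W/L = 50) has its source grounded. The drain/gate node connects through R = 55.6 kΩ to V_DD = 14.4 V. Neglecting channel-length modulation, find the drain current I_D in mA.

I_D = 0.236 mA

With gate tied to drain, V_GS = V_DS ≥ V_GS − V_th, so the device is in saturation.
k_n = μ_nC_ox · (W/L) = 3.39 mA/V².
KCL at the drain: ½ k_n (V_GS − V_th)² = (V_DD − V_GS)/R.
Let x = V_GS − 0.884. Then 94.2 x² + x − 13.52 = 0, giving x = 0.373 V (positive root), so V_GS = 1.26 V.
I_D = (V_DD − V_GS)/R = (14.4 − 1.26) / 55.6 = 0.236 mA.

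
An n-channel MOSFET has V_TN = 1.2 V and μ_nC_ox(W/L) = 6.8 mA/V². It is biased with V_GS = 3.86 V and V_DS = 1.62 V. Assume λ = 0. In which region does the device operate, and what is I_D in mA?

V_ov = V_GS − V_TN = 3.86 − 1.2 = 2.66 V.
Since V_DS = 1.62 V < V_ov = 2.66 V, the device is in the triode region.
I_D = k_n [V_ov · V_DS − ½ V_DS²] = 6.8 × [2.66 × 1.62 − 0.5 × 1.62²] = 20.4 mA.

Triode; I_D = 20.4 mA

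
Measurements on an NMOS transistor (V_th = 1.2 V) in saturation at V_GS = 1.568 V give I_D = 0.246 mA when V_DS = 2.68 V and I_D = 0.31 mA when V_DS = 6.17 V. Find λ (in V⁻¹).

With V_GS fixed, I_D ∝ (1 + λ V_DS) in saturation, so I_D2/I_D1 = (1 + λ V_DS2)/(1 + λ V_DS1).
0.31/0.246 = 1.26 = (1 + 6.17 λ)/(1 + 2.68 λ).
Solving: λ (I_D1 V_DS2 − I_D2 V_DS1) = I_D2 − I_D1, so λ = (0.31 − 0.246) / (0.246 × 6.17 − 0.31 × 2.68) = 0.064 / 0.687 = 0.0932 V⁻¹.

λ = 0.0932 V⁻¹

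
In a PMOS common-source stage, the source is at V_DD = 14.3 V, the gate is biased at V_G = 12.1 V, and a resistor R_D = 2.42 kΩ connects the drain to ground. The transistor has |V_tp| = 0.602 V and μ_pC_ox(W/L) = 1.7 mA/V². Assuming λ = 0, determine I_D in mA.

I_D = 2.17 mA

V_SG = V_DD − V_G = 14.3 − 12.1 = 2.2 V, so V_ov = 2.2 − 0.602 = 1.6 V.
Assume saturation: I_D = ½ k_p V_ov² = 0.5 × 1.7 × 1.6² = 2.17 mA, giving V_SD = V_DD − I_D R_D = 14.3 − 2.17 × 2.42 = 9.05 V.
V_SD = 9.05 V ≥ V_ov = 1.6 V, confirming saturation.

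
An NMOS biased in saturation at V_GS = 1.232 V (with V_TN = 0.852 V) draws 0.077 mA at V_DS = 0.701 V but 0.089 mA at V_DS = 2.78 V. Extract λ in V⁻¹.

With V_GS fixed, I_D ∝ (1 + λ V_DS) in saturation, so I_D2/I_D1 = (1 + λ V_DS2)/(1 + λ V_DS1).
0.089/0.077 = 1.156 = (1 + 2.78 λ)/(1 + 0.701 λ).
Solving: λ (I_D1 V_DS2 − I_D2 V_DS1) = I_D2 − I_D1, so λ = (0.089 − 0.077) / (0.077 × 2.78 − 0.089 × 0.701) = 0.012 / 0.152 = 0.0791 V⁻¹.

λ = 0.0791 V⁻¹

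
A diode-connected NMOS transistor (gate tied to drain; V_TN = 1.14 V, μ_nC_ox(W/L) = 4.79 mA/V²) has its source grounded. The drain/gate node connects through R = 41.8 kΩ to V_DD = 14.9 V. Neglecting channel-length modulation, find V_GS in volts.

V_GS = 1.51 V

With gate tied to drain, V_GS = V_DS ≥ V_GS − V_TN, so the device is in saturation.
KCL at the drain: ½ k_n (V_GS − V_TN)² = (V_DD − V_GS)/R.
Let x = V_GS − 1.14. Then 100 x² + x − 13.76 = 0, giving x = 0.366 V (positive root), so V_GS = 1.51 V.
I_D = (V_DD − V_GS)/R = (14.9 − 1.51) / 41.8 = 0.32 mA.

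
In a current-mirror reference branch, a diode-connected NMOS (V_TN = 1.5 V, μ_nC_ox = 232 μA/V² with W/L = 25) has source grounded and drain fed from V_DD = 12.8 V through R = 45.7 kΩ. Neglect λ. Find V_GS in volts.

V_GS = 1.79 V

With gate tied to drain, V_GS = V_DS ≥ V_GS − V_TN, so the device is in saturation.
k_n = μ_nC_ox · (W/L) = 5.8 mA/V².
KCL at the drain: ½ k_n (V_GS − V_TN)² = (V_DD − V_GS)/R.
Let x = V_GS − 1.5. Then 133 x² + x − 11.3 = 0, giving x = 0.288 V (positive root), so V_GS = 1.79 V.
I_D = (V_DD − V_GS)/R = (12.8 − 1.79) / 45.7 = 0.241 mA.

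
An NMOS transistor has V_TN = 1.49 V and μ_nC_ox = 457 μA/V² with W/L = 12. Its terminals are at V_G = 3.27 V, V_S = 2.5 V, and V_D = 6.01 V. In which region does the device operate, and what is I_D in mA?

V_GS = V_G − V_S = 3.27 − 2.5 = 0.77 V; V_DS = V_D − V_S = 6.01 − 2.5 = 3.51 V.
V_GS = 0.77 V < V_TN = 1.49 V, so the transistor is in cutoff.

Cutoff; I_D = 0 mA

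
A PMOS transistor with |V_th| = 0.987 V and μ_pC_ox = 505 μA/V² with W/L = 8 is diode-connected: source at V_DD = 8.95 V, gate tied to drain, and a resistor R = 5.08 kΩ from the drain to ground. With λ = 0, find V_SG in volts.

With gate tied to drain, V_SG = V_SD ≥ V_SG − |V_th|, so the device is in saturation.
k_p = μ_pC_ox · (W/L) = 4.04 mA/V².
KCL at the drain: ½ k_p (V_SG − |V_th|)² = (V_DD − V_SG)/R.
Let x = V_SG − 0.987. Then 10.3 x² + x − 7.963 = 0, giving x = 0.834 V (positive root), so V_SG = 1.82 V.
I_D = (V_DD − V_SG)/R = (8.95 − 1.82) / 5.08 = 1.4 mA.

V_SG = 1.82 V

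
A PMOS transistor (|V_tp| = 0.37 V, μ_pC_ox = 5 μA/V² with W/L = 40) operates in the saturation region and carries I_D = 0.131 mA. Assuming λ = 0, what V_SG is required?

k_p = μ_pC_ox · (W/L) = 0.2 mA/V².
In saturation I_D = ½ k_p (V_SG − |V_tp|)², so V_SG − |V_tp| = √(2 I_D / k_p) = √(2 × 0.131 / 0.2) = 1.14 V.
V_SG = 0.37 + 1.14 = 1.51 V.

V_SG = 1.51 V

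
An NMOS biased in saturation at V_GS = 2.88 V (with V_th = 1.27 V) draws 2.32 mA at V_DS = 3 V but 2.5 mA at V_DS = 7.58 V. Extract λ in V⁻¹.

λ = 0.0178 V⁻¹

With V_GS fixed, I_D ∝ (1 + λ V_DS) in saturation, so I_D2/I_D1 = (1 + λ V_DS2)/(1 + λ V_DS1).
2.5/2.32 = 1.078 = (1 + 7.58 λ)/(1 + 3 λ).
Solving: λ (I_D1 V_DS2 − I_D2 V_DS1) = I_D2 − I_D1, so λ = (2.5 − 2.32) / (2.32 × 7.58 − 2.5 × 3) = 0.18 / 10.1 = 0.0178 V⁻¹.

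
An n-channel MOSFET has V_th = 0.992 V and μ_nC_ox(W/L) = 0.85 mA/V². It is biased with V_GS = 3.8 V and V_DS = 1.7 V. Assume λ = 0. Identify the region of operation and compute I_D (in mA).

Triode; I_D = 2.83 mA

V_ov = V_GS − V_th = 3.8 − 0.992 = 2.81 V.
Since V_DS = 1.7 V < V_ov = 2.81 V, the device is in the triode region.
I_D = k_n [V_ov · V_DS − ½ V_DS²] = 0.85 × [2.81 × 1.7 − 0.5 × 1.7²] = 2.83 mA.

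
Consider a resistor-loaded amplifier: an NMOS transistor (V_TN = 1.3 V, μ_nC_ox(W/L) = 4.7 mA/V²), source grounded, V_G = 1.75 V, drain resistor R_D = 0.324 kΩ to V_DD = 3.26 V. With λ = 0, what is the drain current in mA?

I_D = 0.476 mA

V_GS = V_G = 1.75 V, so V_ov = 1.75 − 1.3 = 0.45 V.
Assume saturation: I_D = ½ k_n V_ov² = 0.5 × 4.7 × 0.45² = 0.476 mA, giving V_DS = V_DD − I_D R_D = 3.26 − 0.476 × 0.324 = 3.11 V.
V_DS = 3.11 V ≥ V_ov = 0.45 V, confirming saturation.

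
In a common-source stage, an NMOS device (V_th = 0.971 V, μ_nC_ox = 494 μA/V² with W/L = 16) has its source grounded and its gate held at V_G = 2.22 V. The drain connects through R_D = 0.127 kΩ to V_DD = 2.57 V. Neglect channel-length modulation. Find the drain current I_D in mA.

I_D = 6.17 mA

V_GS = V_G = 2.22 V, so V_ov = 2.22 − 0.971 = 1.25 V.
k_n = μ_nC_ox · (W/L) = 7.904 mA/V².
Assume saturation: I_D = ½ k_n V_ov² = 0.5 × 7.904 × 1.25² = 6.17 mA, giving V_DS = V_DD − I_D R_D = 2.57 − 6.17 × 0.127 = 1.79 V.
V_DS = 1.79 V ≥ V_ov = 1.25 V, confirming saturation.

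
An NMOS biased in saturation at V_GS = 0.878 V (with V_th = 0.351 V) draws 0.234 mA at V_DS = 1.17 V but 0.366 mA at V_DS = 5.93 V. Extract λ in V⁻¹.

λ = 0.138 V⁻¹

With V_GS fixed, I_D ∝ (1 + λ V_DS) in saturation, so I_D2/I_D1 = (1 + λ V_DS2)/(1 + λ V_DS1).
0.366/0.234 = 1.564 = (1 + 5.93 λ)/(1 + 1.17 λ).
Solving: λ (I_D1 V_DS2 − I_D2 V_DS1) = I_D2 − I_D1, so λ = (0.366 − 0.234) / (0.234 × 5.93 − 0.366 × 1.17) = 0.132 / 0.959 = 0.138 V⁻¹.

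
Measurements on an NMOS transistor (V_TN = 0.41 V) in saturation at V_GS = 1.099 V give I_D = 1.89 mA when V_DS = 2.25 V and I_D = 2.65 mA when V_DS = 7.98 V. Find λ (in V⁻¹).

λ = 0.0833 V⁻¹

With V_GS fixed, I_D ∝ (1 + λ V_DS) in saturation, so I_D2/I_D1 = (1 + λ V_DS2)/(1 + λ V_DS1).
2.65/1.89 = 1.402 = (1 + 7.98 λ)/(1 + 2.25 λ).
Solving: λ (I_D1 V_DS2 − I_D2 V_DS1) = I_D2 − I_D1, so λ = (2.65 − 1.89) / (1.89 × 7.98 − 2.65 × 2.25) = 0.76 / 9.12 = 0.0833 V⁻¹.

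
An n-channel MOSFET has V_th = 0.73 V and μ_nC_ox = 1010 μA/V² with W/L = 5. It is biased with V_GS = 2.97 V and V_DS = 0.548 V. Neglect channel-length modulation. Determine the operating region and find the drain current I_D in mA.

Triode; I_D = 5.44 mA

k_n = μ_nC_ox · (W/L) = 5.05 mA/V².
V_ov = V_GS − V_th = 2.97 − 0.73 = 2.24 V.
Since V_DS = 0.548 V < V_ov = 2.24 V, the device is in the triode region.
I_D = k_n [V_ov · V_DS − ½ V_DS²] = 5.05 × [2.24 × 0.548 − 0.5 × 0.548²] = 5.44 mA.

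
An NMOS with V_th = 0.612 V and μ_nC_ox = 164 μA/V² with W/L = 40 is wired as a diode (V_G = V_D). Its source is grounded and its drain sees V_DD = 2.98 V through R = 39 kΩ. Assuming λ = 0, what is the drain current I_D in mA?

I_D = 0.0573 mA

With gate tied to drain, V_GS = V_DS ≥ V_GS − V_th, so the device is in saturation.
k_n = μ_nC_ox · (W/L) = 6.56 mA/V².
KCL at the drain: ½ k_n (V_GS − V_th)² = (V_DD − V_GS)/R.
Let x = V_GS − 0.612. Then 128 x² + x − 2.368 = 0, giving x = 0.132 V (positive root), so V_GS = 0.744 V.
I_D = (V_DD − V_GS)/R = (2.98 − 0.744) / 39 = 0.0573 mA.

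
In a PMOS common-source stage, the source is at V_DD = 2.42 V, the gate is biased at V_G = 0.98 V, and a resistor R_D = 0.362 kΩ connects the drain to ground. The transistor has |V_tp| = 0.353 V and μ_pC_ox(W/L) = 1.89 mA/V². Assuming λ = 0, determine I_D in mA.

V_SG = V_DD − V_G = 2.42 − 0.98 = 1.44 V, so V_ov = 1.44 − 0.353 = 1.09 V.
Assume saturation: I_D = ½ k_p V_ov² = 0.5 × 1.89 × 1.09² = 1.12 mA, giving V_SD = V_DD − I_D R_D = 2.42 − 1.12 × 0.362 = 2.02 V.
V_SD = 2.02 V ≥ V_ov = 1.09 V, confirming saturation.

I_D = 1.12 mA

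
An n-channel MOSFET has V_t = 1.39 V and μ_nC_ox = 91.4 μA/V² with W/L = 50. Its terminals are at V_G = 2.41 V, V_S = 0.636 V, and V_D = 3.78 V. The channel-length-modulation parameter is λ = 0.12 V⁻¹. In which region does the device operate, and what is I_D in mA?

Saturation; I_D = 0.464 mA

V_GS = V_G − V_S = 2.41 − 0.636 = 1.77 V; V_DS = V_D − V_S = 3.78 − 0.636 = 3.14 V.
k_n = μ_nC_ox · (W/L) = 4.57 mA/V².
V_ov = V_GS − V_t = 1.77 − 1.39 = 0.384 V.
Since V_DS = 3.14 V ≥ V_ov = 0.384 V, the device is in saturation.
I_D = ½ k_n V_ov² (1 + λ V_DS) = 0.5 × 4.57 × 0.384² × (1 + 0.12 × 3.14) = 0.464 mA.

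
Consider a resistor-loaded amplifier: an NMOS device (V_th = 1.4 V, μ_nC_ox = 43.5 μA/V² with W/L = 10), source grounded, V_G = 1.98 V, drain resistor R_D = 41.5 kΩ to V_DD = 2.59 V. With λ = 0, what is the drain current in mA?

I_D = 0.0553 mA

V_GS = V_G = 1.98 V, so V_ov = 1.98 − 1.4 = 0.58 V.
k_n = μ_nC_ox · (W/L) = 0.435 mA/V².
Assume saturation: I_D = ½ k_n V_ov² = 0.5 × 0.435 × 0.58² = 0.0732 mA, giving V_DS = V_DD − I_D R_D = 2.59 − 0.0732 × 41.5 = -0.446 V.
But -0.446 V < V_ov = 0.58 V, so the device is actually in triode.
In triode I_D = k_n[V_ov V_DS − ½ V_DS²] and I_D = (V_DD − V_DS)/R_D. Equating: 9.03 V_DS² − 11.47 V_DS + 2.59 = 0, giving V_DS = 0.294 V (the root below V_ov).
I_D = (2.59 − 0.294) / 41.5 = 0.0553 mA.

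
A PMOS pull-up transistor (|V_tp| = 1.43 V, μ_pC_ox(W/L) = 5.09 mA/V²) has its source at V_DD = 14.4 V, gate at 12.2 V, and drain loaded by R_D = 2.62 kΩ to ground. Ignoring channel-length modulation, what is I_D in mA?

V_SG = V_DD − V_G = 14.4 − 12.2 = 2.2 V, so V_ov = 2.2 − 1.43 = 0.77 V.
Assume saturation: I_D = ½ k_p V_ov² = 0.5 × 5.09 × 0.77² = 1.51 mA, giving V_SD = V_DD − I_D R_D = 14.4 − 1.51 × 2.62 = 10.4 V.
V_SD = 10.4 V ≥ V_ov = 0.77 V, confirming saturation.

I_D = 1.51 mA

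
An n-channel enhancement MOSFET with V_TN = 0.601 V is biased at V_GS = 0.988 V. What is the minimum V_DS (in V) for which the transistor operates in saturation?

V_DS,sat = 0.387 V

The boundary between triode and saturation is V_DS = V_GS − V_TN = V_ov.
V_ov = 0.988 − 0.601 = 0.387 V.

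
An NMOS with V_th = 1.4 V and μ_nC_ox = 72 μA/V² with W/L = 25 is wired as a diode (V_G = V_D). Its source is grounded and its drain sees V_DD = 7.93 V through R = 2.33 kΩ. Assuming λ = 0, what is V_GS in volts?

With gate tied to drain, V_GS = V_DS ≥ V_GS − V_th, so the device is in saturation.
k_n = μ_nC_ox · (W/L) = 1.8 mA/V².
KCL at the drain: ½ k_n (V_GS − V_th)² = (V_DD − V_GS)/R.
Let x = V_GS − 1.4. Then 2.1 x² + x − 6.53 = 0, giving x = 1.54 V (positive root), so V_GS = 2.94 V.
I_D = (V_DD − V_GS)/R = (7.93 − 2.94) / 2.33 = 2.14 mA.

V_GS = 2.94 V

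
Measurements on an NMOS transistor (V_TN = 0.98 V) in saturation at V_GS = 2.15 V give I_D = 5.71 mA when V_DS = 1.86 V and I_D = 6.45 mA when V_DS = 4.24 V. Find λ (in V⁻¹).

λ = 0.0606 V⁻¹

With V_GS fixed, I_D ∝ (1 + λ V_DS) in saturation, so I_D2/I_D1 = (1 + λ V_DS2)/(1 + λ V_DS1).
6.45/5.71 = 1.13 = (1 + 4.24 λ)/(1 + 1.86 λ).
Solving: λ (I_D1 V_DS2 − I_D2 V_DS1) = I_D2 − I_D1, so λ = (6.45 − 5.71) / (5.71 × 4.24 − 6.45 × 1.86) = 0.74 / 12.2 = 0.0606 V⁻¹.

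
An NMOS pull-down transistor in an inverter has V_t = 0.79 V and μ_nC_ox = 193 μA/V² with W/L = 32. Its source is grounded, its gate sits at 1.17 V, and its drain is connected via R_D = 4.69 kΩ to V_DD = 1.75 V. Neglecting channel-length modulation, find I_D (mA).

I_D = 0.333 mA

V_GS = V_G = 1.17 V, so V_ov = 1.17 − 0.79 = 0.38 V.
k_n = μ_nC_ox · (W/L) = 6.176 mA/V².
Assume saturation: I_D = ½ k_n V_ov² = 0.5 × 6.176 × 0.38² = 0.446 mA, giving V_DS = V_DD − I_D R_D = 1.75 − 0.446 × 4.69 = -0.341 V.
But -0.341 V < V_ov = 0.38 V, so the device is actually in triode.
In triode I_D = k_n[V_ov V_DS − ½ V_DS²] and I_D = (V_DD − V_DS)/R_D. Equating: 14.5 V_DS² − 12.01 V_DS + 1.75 = 0, giving V_DS = 0.189 V (the root below V_ov).
I_D = (1.75 − 0.189) / 4.69 = 0.333 mA.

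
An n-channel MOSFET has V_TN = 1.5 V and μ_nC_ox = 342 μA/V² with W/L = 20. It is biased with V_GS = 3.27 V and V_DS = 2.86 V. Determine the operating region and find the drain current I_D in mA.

Saturation; I_D = 10.7 mA

k_n = μ_nC_ox · (W/L) = 6.84 mA/V².
V_ov = V_GS − V_TN = 3.27 − 1.5 = 1.77 V.
Since V_DS = 2.86 V ≥ V_ov = 1.77 V, the device is in saturation.
I_D = ½ k_n V_ov² = 0.5 × 6.84 × 1.77² = 10.7 mA.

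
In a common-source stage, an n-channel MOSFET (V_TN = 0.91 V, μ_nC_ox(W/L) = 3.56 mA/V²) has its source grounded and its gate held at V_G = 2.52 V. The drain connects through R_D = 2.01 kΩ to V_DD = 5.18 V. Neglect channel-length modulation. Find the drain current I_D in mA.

I_D = 2.34 mA

V_GS = V_G = 2.52 V, so V_ov = 2.52 − 0.91 = 1.61 V.
Assume saturation: I_D = ½ k_n V_ov² = 0.5 × 3.56 × 1.61² = 4.61 mA, giving V_DS = V_DD − I_D R_D = 5.18 − 4.61 × 2.01 = -4.09 V.
But -4.09 V < V_ov = 1.61 V, so the device is actually in triode.
In triode I_D = k_n[V_ov V_DS − ½ V_DS²] and I_D = (V_DD − V_DS)/R_D. Equating: 3.58 V_DS² − 12.52 V_DS + 5.18 = 0, giving V_DS = 0.479 V (the root below V_ov).
I_D = (5.18 − 0.479) / 2.01 = 2.34 mA.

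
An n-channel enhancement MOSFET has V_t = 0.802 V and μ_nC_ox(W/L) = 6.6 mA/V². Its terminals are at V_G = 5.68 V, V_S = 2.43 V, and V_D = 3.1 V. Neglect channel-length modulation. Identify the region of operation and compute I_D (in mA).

Triode; I_D = 9.34 mA

V_GS = V_G − V_S = 5.68 − 2.43 = 3.25 V; V_DS = V_D − V_S = 3.1 − 2.43 = 0.67 V.
V_ov = V_GS − V_t = 3.25 − 0.802 = 2.45 V.
Since V_DS = 0.67 V < V_ov = 2.45 V, the device is in the triode region.
I_D = k_n [V_ov · V_DS − ½ V_DS²] = 6.6 × [2.45 × 0.67 − 0.5 × 0.67²] = 9.34 mA.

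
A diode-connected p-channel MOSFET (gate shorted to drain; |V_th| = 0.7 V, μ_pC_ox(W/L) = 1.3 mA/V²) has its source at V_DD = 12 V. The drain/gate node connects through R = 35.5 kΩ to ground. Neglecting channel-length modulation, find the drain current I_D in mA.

With gate tied to drain, V_SG = V_SD ≥ V_SG − |V_th|, so the device is in saturation.
KCL at the drain: ½ k_p (V_SG − |V_th|)² = (V_DD − V_SG)/R.
Let x = V_SG − 0.7. Then 23.1 x² + x − 11.3 = 0, giving x = 0.678 V (positive root), so V_SG = 1.38 V.
I_D = (V_DD − V_SG)/R = (12 − 1.38) / 35.5 = 0.299 mA.

I_D = 0.299 mA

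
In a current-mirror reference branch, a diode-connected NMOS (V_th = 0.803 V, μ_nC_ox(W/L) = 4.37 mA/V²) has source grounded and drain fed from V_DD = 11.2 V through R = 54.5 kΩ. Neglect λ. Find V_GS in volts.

With gate tied to drain, V_GS = V_DS ≥ V_GS − V_th, so the device is in saturation.
KCL at the drain: ½ k_n (V_GS − V_th)² = (V_DD − V_GS)/R.
Let x = V_GS − 0.803. Then 119 x² + x − 10.4 = 0, giving x = 0.291 V (positive root), so V_GS = 1.09 V.
I_D = (V_DD − V_GS)/R = (11.2 − 1.09) / 54.5 = 0.185 mA.

V_GS = 1.09 V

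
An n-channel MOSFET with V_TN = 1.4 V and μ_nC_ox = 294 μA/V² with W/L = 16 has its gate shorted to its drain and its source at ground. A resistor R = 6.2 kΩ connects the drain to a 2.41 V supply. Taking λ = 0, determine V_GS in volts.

V_GS = 1.63 V

With gate tied to drain, V_GS = V_DS ≥ V_GS − V_TN, so the device is in saturation.
k_n = μ_nC_ox · (W/L) = 4.704 mA/V².
KCL at the drain: ½ k_n (V_GS − V_TN)² = (V_DD − V_GS)/R.
Let x = V_GS − 1.4. Then 14.6 x² + x − 1.01 = 0, giving x = 0.231 V (positive root), so V_GS = 1.63 V.
I_D = (V_DD − V_GS)/R = (2.41 − 1.63) / 6.2 = 0.126 mA.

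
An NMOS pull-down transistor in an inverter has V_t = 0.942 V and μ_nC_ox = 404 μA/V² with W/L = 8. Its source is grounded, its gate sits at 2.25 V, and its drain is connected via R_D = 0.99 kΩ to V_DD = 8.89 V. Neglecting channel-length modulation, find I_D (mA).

I_D = 2.76 mA

V_GS = V_G = 2.25 V, so V_ov = 2.25 − 0.942 = 1.31 V.
k_n = μ_nC_ox · (W/L) = 3.232 mA/V².
Assume saturation: I_D = ½ k_n V_ov² = 0.5 × 3.232 × 1.31² = 2.76 mA, giving V_DS = V_DD − I_D R_D = 8.89 − 2.76 × 0.99 = 6.15 V.
V_DS = 6.15 V ≥ V_ov = 1.31 V, confirming saturation.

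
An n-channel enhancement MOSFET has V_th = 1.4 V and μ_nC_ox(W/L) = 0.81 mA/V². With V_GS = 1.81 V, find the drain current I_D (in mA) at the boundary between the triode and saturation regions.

At the boundary V_DS = V_ov = V_GS − V_th = 1.81 − 1.4 = 0.41 V.
I_D = ½ k_n V_ov² = 0.5 × 0.81 × 0.41² = 0.0681 mA.

I_D = 0.0681 mA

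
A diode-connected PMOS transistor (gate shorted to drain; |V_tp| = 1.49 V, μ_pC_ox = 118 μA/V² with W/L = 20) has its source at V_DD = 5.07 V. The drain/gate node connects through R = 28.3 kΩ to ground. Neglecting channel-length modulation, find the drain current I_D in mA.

I_D = 0.115 mA

With gate tied to drain, V_SG = V_SD ≥ V_SG − |V_tp|, so the device is in saturation.
k_p = μ_pC_ox · (W/L) = 2.36 mA/V².
KCL at the drain: ½ k_p (V_SG − |V_tp|)² = (V_DD − V_SG)/R.
Let x = V_SG − 1.49. Then 33.4 x² + x − 3.58 = 0, giving x = 0.313 V (positive root), so V_SG = 1.8 V.
I_D = (V_DD − V_SG)/R = (5.07 − 1.8) / 28.3 = 0.115 mA.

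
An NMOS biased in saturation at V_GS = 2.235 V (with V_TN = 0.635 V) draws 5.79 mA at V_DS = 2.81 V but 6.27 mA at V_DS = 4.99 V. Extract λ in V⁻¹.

λ = 0.0426 V⁻¹

With V_GS fixed, I_D ∝ (1 + λ V_DS) in saturation, so I_D2/I_D1 = (1 + λ V_DS2)/(1 + λ V_DS1).
6.27/5.79 = 1.083 = (1 + 4.99 λ)/(1 + 2.81 λ).
Solving: λ (I_D1 V_DS2 − I_D2 V_DS1) = I_D2 − I_D1, so λ = (6.27 − 5.79) / (5.79 × 4.99 − 6.27 × 2.81) = 0.48 / 11.3 = 0.0426 V⁻¹.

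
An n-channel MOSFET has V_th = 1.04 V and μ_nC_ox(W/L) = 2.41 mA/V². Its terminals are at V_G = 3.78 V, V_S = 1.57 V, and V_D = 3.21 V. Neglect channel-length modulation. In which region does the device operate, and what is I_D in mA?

Saturation; I_D = 1.65 mA

V_GS = V_G − V_S = 3.78 − 1.57 = 2.21 V; V_DS = V_D − V_S = 3.21 − 1.57 = 1.64 V.
V_ov = V_GS − V_th = 2.21 − 1.04 = 1.17 V.
Since V_DS = 1.64 V ≥ V_ov = 1.17 V, the device is in saturation.
I_D = ½ k_n V_ov² = 0.5 × 2.41 × 1.17² = 1.65 mA.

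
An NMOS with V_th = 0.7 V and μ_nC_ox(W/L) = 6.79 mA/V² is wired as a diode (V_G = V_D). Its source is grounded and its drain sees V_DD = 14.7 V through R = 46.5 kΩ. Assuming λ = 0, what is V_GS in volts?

V_GS = 0.995 V

With gate tied to drain, V_GS = V_DS ≥ V_GS − V_th, so the device is in saturation.
KCL at the drain: ½ k_n (V_GS − V_th)² = (V_DD − V_GS)/R.
Let x = V_GS − 0.7. Then 158 x² + x − 14 = 0, giving x = 0.295 V (positive root), so V_GS = 0.995 V.
I_D = (V_DD − V_GS)/R = (14.7 − 0.995) / 46.5 = 0.295 mA.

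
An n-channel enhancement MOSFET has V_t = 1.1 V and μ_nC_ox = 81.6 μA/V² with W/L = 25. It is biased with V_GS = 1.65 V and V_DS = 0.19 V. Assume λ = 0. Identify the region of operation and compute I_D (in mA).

Triode; I_D = 0.176 mA

k_n = μ_nC_ox · (W/L) = 2.04 mA/V².
V_ov = V_GS − V_t = 1.65 − 1.1 = 0.55 V.
Since V_DS = 0.19 V < V_ov = 0.55 V, the device is in the triode region.
I_D = k_n [V_ov · V_DS − ½ V_DS²] = 2.04 × [0.55 × 0.19 − 0.5 × 0.19²] = 0.176 mA.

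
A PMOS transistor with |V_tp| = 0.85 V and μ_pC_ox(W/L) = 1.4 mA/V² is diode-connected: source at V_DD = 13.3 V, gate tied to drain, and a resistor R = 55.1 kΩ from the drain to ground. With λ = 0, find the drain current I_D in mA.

With gate tied to drain, V_SG = V_SD ≥ V_SG − |V_tp|, so the device is in saturation.
KCL at the drain: ½ k_p (V_SG − |V_tp|)² = (V_DD − V_SG)/R.
Let x = V_SG − 0.85. Then 38.6 x² + x − 12.45 = 0, giving x = 0.555 V (positive root), so V_SG = 1.41 V.
I_D = (V_DD − V_SG)/R = (13.3 − 1.41) / 55.1 = 0.216 mA.

I_D = 0.216 mA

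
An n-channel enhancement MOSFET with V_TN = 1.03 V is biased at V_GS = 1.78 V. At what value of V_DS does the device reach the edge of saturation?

V_DS,sat = 0.750 V

The boundary between triode and saturation is V_DS = V_GS − V_TN = V_ov.
V_ov = 1.78 − 1.03 = 0.75 V.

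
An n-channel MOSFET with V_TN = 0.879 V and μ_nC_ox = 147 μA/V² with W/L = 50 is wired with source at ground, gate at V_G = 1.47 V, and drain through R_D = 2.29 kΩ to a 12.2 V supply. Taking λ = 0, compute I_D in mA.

V_GS = V_G = 1.47 V, so V_ov = 1.47 − 0.879 = 0.591 V.
k_n = μ_nC_ox · (W/L) = 7.35 mA/V².
Assume saturation: I_D = ½ k_n V_ov² = 0.5 × 7.35 × 0.591² = 1.28 mA, giving V_DS = V_DD − I_D R_D = 12.2 − 1.28 × 2.29 = 9.26 V.
V_DS = 9.26 V ≥ V_ov = 0.591 V, confirming saturation.

I_D = 1.28 mA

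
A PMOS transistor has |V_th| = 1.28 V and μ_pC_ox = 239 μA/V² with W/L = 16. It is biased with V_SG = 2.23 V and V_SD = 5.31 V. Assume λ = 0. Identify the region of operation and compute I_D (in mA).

Saturation; I_D = 1.73 mA

k_p = μ_pC_ox · (W/L) = 3.824 mA/V².
V_ov = V_SG − |V_th| = 2.23 − 1.28 = 0.95 V.
Since V_SD = 5.31 V ≥ V_ov = 0.95 V, the device is in saturation.
I_D = ½ k_p V_ov² = 0.5 × 3.824 × 0.95² = 1.73 mA.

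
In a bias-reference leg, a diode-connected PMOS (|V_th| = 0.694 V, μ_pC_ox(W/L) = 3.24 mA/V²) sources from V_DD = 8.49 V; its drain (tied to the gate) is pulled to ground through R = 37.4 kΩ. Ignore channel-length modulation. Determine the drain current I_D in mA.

With gate tied to drain, V_SG = V_SD ≥ V_SG − |V_th|, so the device is in saturation.
KCL at the drain: ½ k_p (V_SG − |V_th|)² = (V_DD − V_SG)/R.
Let x = V_SG − 0.694. Then 60.6 x² + x − 7.796 = 0, giving x = 0.351 V (positive root), so V_SG = 1.04 V.
I_D = (V_DD − V_SG)/R = (8.49 − 1.04) / 37.4 = 0.199 mA.

I_D = 0.199 mA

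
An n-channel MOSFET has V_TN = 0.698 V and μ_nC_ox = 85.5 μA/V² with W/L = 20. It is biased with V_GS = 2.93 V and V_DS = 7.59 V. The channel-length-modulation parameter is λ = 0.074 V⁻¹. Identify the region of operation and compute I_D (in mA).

k_n = μ_nC_ox · (W/L) = 1.71 mA/V².
V_ov = V_GS − V_TN = 2.93 − 0.698 = 2.23 V.
Since V_DS = 7.59 V ≥ V_ov = 2.23 V, the device is in saturation.
I_D = ½ k_n V_ov² (1 + λ V_DS) = 0.5 × 1.71 × 2.23² × (1 + 0.074 × 7.59) = 6.65 mA.

Saturation; I_D = 6.65 mA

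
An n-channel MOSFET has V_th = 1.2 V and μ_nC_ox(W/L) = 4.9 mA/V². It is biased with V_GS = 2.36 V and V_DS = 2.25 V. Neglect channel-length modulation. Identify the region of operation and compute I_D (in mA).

Saturation; I_D = 3.30 mA

V_ov = V_GS − V_th = 2.36 − 1.2 = 1.16 V.
Since V_DS = 2.25 V ≥ V_ov = 1.16 V, the device is in saturation.
I_D = ½ k_n V_ov² = 0.5 × 4.9 × 1.16² = 3.3 mA.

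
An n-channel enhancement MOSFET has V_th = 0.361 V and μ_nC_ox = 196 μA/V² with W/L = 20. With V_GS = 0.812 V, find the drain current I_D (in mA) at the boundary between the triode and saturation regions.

At the boundary V_DS = V_ov = V_GS − V_th = 0.812 − 0.361 = 0.451 V.
k_n = μ_nC_ox · (W/L) = 3.92 mA/V².
I_D = ½ k_n V_ov² = 0.5 × 3.92 × 0.451² = 0.399 mA.

I_D = 0.399 mA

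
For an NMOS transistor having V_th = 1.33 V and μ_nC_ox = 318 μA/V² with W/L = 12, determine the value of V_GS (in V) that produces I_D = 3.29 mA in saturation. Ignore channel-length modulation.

k_n = μ_nC_ox · (W/L) = 3.816 mA/V².
In saturation I_D = ½ k_n (V_GS − V_th)², so V_GS − V_th = √(2 I_D / k_n) = √(2 × 3.29 / 3.816) = 1.31 V.
V_GS = 1.33 + 1.31 = 2.64 V.

V_GS = 2.64 V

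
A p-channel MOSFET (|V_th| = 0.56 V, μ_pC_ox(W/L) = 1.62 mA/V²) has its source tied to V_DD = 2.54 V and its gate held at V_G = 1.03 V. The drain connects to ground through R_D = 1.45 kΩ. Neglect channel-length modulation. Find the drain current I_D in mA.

I_D = 0.731 mA

V_SG = V_DD − V_G = 2.54 − 1.03 = 1.51 V, so V_ov = 1.51 − 0.56 = 0.95 V.
Assume saturation: I_D = ½ k_p V_ov² = 0.5 × 1.62 × 0.95² = 0.731 mA, giving V_SD = V_DD − I_D R_D = 2.54 − 0.731 × 1.45 = 1.48 V.
V_SD = 1.48 V ≥ V_ov = 0.95 V, confirming saturation.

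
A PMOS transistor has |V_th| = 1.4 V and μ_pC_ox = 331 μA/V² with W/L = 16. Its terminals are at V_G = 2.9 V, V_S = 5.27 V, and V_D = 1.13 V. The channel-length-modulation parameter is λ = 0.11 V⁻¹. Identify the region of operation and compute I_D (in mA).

Saturation; I_D = 3.63 mA

V_SG = V_S − V_G = 5.27 − 2.9 = 2.37 V; V_SD = V_S − V_D = 5.27 − 1.13 = 4.14 V.
k_p = μ_pC_ox · (W/L) = 5.296 mA/V².
V_ov = V_SG − |V_th| = 2.37 − 1.4 = 0.97 V.
Since V_SD = 4.14 V ≥ V_ov = 0.97 V, the device is in saturation.
I_D = ½ k_p V_ov² (1 + λ V_SD) = 0.5 × 5.296 × 0.97² × (1 + 0.11 × 4.14) = 3.63 mA.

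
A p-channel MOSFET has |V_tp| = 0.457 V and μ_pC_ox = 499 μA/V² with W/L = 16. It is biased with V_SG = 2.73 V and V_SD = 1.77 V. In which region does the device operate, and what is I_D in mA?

Triode; I_D = 19.6 mA

k_p = μ_pC_ox · (W/L) = 7.984 mA/V².
V_ov = V_SG − |V_tp| = 2.73 − 0.457 = 2.27 V.
Since V_SD = 1.77 V < V_ov = 2.27 V, the device is in the triode region.
I_D = k_p [V_ov · V_SD − ½ V_SD²] = 7.984 × [2.27 × 1.77 − 0.5 × 1.77²] = 19.6 mA.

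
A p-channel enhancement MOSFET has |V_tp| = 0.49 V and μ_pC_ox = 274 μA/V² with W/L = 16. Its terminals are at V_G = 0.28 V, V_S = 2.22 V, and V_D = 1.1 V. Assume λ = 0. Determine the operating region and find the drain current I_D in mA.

Triode; I_D = 4.37 mA

V_SG = V_S − V_G = 2.22 − 0.28 = 1.94 V; V_SD = V_S − V_D = 2.22 − 1.1 = 1.12 V.
k_p = μ_pC_ox · (W/L) = 4.384 mA/V².
V_ov = V_SG − |V_tp| = 1.94 − 0.49 = 1.45 V.
Since V_SD = 1.12 V < V_ov = 1.45 V, the device is in the triode region.
I_D = k_p [V_ov · V_SD − ½ V_SD²] = 4.384 × [1.45 × 1.12 − 0.5 × 1.12²] = 4.37 mA.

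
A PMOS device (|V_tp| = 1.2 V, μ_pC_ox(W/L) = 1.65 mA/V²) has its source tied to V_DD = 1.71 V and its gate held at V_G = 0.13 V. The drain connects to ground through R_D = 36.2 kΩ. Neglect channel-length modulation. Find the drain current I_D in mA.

I_D = 0.0450 mA

V_SG = V_DD − V_G = 1.71 − 0.13 = 1.58 V, so V_ov = 1.58 − 1.2 = 0.38 V.
Assume saturation: I_D = ½ k_p V_ov² = 0.5 × 1.65 × 0.38² = 0.119 mA, giving V_SD = V_DD − I_D R_D = 1.71 − 0.119 × 36.2 = -2.6 V.
But -2.6 V < V_ov = 0.38 V, so the device is actually in triode.
In triode I_D = k_p[V_ov V_SD − ½ V_SD²] and I_D = (V_DD − V_SD)/R_D. Equating: 29.9 V_SD² − 23.7 V_SD + 1.71 = 0, giving V_SD = 0.0803 V (the root below V_ov).
I_D = (1.71 − 0.0803) / 36.2 = 0.045 mA.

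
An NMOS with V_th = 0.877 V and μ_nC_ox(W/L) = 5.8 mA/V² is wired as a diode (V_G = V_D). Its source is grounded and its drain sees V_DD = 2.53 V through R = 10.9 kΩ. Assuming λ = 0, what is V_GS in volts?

V_GS = 1.09 V

With gate tied to drain, V_GS = V_DS ≥ V_GS − V_th, so the device is in saturation.
KCL at the drain: ½ k_n (V_GS − V_th)² = (V_DD − V_GS)/R.
Let x = V_GS − 0.877. Then 31.6 x² + x − 1.653 = 0, giving x = 0.213 V (positive root), so V_GS = 1.09 V.
I_D = (V_DD − V_GS)/R = (2.53 − 1.09) / 10.9 = 0.132 mA.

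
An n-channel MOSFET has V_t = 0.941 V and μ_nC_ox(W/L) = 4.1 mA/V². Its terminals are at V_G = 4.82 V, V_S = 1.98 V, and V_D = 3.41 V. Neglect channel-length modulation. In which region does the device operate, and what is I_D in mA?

Triode; I_D = 6.94 mA

V_GS = V_G − V_S = 4.82 − 1.98 = 2.84 V; V_DS = V_D − V_S = 3.41 − 1.98 = 1.43 V.
V_ov = V_GS − V_t = 2.84 − 0.941 = 1.9 V.
Since V_DS = 1.43 V < V_ov = 1.9 V, the device is in the triode region.
I_D = k_n [V_ov · V_DS − ½ V_DS²] = 4.1 × [1.9 × 1.43 − 0.5 × 1.43²] = 6.94 mA.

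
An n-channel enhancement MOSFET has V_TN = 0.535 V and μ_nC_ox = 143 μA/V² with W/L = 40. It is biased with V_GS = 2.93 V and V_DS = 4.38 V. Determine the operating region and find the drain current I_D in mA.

Saturation; I_D = 16.4 mA

k_n = μ_nC_ox · (W/L) = 5.72 mA/V².
V_ov = V_GS − V_TN = 2.93 − 0.535 = 2.4 V.
Since V_DS = 4.38 V ≥ V_ov = 2.4 V, the device is in saturation.
I_D = ½ k_n V_ov² = 0.5 × 5.72 × 2.4² = 16.4 mA.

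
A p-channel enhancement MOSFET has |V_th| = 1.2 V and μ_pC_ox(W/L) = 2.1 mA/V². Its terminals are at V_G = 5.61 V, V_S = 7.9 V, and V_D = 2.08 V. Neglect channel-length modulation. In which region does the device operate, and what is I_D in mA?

Saturation; I_D = 1.25 mA

V_SG = V_S − V_G = 7.9 − 5.61 = 2.29 V; V_SD = V_S − V_D = 7.9 − 2.08 = 5.82 V.
V_ov = V_SG − |V_th| = 2.29 − 1.2 = 1.09 V.
Since V_SD = 5.82 V ≥ V_ov = 1.09 V, the device is in saturation.
I_D = ½ k_p V_ov² = 0.5 × 2.1 × 1.09² = 1.25 mA.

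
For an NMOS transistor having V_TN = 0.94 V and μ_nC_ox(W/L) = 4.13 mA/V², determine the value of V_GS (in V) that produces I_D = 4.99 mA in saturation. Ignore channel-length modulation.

V_GS = 2.49 V

In saturation I_D = ½ k_n (V_GS − V_TN)², so V_GS − V_TN = √(2 I_D / k_n) = √(2 × 4.99 / 4.13) = 1.55 V.
V_GS = 0.94 + 1.55 = 2.49 V.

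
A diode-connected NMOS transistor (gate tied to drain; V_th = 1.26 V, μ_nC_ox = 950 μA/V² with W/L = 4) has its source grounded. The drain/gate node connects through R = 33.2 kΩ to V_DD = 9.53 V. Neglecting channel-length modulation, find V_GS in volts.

With gate tied to drain, V_GS = V_DS ≥ V_GS − V_th, so the device is in saturation.
k_n = μ_nC_ox · (W/L) = 3.8 mA/V².
KCL at the drain: ½ k_n (V_GS − V_th)² = (V_DD − V_GS)/R.
Let x = V_GS − 1.26. Then 63.1 x² + x − 8.27 = 0, giving x = 0.354 V (positive root), so V_GS = 1.61 V.
I_D = (V_DD − V_GS)/R = (9.53 − 1.61) / 33.2 = 0.238 mA.

V_GS = 1.61 V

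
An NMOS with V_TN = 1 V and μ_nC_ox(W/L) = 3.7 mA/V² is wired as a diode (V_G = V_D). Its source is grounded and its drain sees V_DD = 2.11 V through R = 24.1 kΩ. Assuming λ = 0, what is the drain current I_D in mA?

With gate tied to drain, V_GS = V_DS ≥ V_GS − V_TN, so the device is in saturation.
KCL at the drain: ½ k_n (V_GS − V_TN)² = (V_DD − V_GS)/R.
Let x = V_GS − 1. Then 44.6 x² + x − 1.11 = 0, giving x = 0.147 V (positive root), so V_GS = 1.15 V.
I_D = (V_DD − V_GS)/R = (2.11 − 1.15) / 24.1 = 0.04 mA.

I_D = 0.0400 mA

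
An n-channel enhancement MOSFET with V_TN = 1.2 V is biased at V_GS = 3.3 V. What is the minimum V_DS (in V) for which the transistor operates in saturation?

The boundary between triode and saturation is V_DS = V_GS − V_TN = V_ov.
V_ov = 3.3 − 1.2 = 2.1 V.

V_DS,sat = 2.10 V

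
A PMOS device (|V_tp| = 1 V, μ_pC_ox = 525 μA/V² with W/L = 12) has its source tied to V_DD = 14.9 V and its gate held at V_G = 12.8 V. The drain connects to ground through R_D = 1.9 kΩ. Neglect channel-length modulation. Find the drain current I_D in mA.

V_SG = V_DD − V_G = 14.9 − 12.8 = 2.1 V, so V_ov = 2.1 − 1 = 1.1 V.
k_p = μ_pC_ox · (W/L) = 6.3 mA/V².
Assume saturation: I_D = ½ k_p V_ov² = 0.5 × 6.3 × 1.1² = 3.81 mA, giving V_SD = V_DD − I_D R_D = 14.9 − 3.81 × 1.9 = 7.66 V.
V_SD = 7.66 V ≥ V_ov = 1.1 V, confirming saturation.

I_D = 3.81 mA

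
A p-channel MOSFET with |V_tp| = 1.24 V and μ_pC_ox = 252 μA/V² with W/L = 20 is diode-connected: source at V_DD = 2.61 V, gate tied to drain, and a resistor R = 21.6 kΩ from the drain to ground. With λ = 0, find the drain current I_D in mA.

With gate tied to drain, V_SG = V_SD ≥ V_SG − |V_tp|, so the device is in saturation.
k_p = μ_pC_ox · (W/L) = 5.04 mA/V².
KCL at the drain: ½ k_p (V_SG − |V_tp|)² = (V_DD − V_SG)/R.
Let x = V_SG − 1.24. Then 54.4 x² + x − 1.37 = 0, giving x = 0.15 V (positive root), so V_SG = 1.39 V.
I_D = (V_DD − V_SG)/R = (2.61 − 1.39) / 21.6 = 0.0565 mA.

I_D = 0.0565 mA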